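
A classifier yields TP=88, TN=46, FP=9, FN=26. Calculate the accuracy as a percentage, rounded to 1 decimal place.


Accuracy = (TP + TN) / (TP + TN + FP + FN) * 100
= (88 + 46) / (88 + 46 + 9 + 26)
= 134 / 169
= 0.7929
= 79.3%

79.3


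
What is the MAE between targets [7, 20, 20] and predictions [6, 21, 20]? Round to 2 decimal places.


Absolute errors: [1, 1, 0]
Sum of absolute errors = 2
MAE = 2 / 3 = 0.67

0.67


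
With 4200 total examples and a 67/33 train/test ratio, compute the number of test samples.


Train samples = 4200 * 67% = 2814
Test samples = 4200 - 2814
= 1386

1386


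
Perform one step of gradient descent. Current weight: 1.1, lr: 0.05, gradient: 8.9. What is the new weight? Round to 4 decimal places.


w_new = w_old - lr * gradient
= 1.1 - 0.05 * 8.9
= 1.1 - (0.445)
= 0.6550

0.6550


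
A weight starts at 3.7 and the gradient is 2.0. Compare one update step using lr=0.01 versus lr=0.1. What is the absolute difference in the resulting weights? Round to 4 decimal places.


With lr=0.01: w_new = 3.7 - 0.01 * 2.0 = 3.68
With lr=0.1: w_new = 3.7 - 0.1 * 2.0 = 3.5
Absolute difference = |3.68 - 3.5|
= 0.1800

0.1800


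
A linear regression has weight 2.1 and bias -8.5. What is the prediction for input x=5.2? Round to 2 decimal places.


y = 2.1 * 5.2 + (-8.5)
= 10.92 + (-8.5)
= 2.42

2.42


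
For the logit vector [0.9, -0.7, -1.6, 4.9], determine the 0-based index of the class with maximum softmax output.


Softmax is a monotonic transformation, so it preserves the argmax.
We need to find the index of the maximum logit.
Index 0: 0.9
Index 1: -0.7
Index 2: -1.6
Index 3: 4.9
Maximum logit = 4.9 at index 3

3


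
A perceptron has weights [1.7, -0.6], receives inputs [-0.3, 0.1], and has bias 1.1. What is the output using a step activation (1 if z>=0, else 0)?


z = w . x + b
= 1.7*-0.3 + -0.6*0.1 + 1.1
= -0.51 + -0.06 + 1.1
= -0.57 + 1.1
= 0.53
Since z = 0.53 >= 0, output = 1

1


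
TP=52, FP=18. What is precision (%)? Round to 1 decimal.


Precision = TP / (TP + FP) * 100
= 52 / (52 + 18)
= 52 / 70
= 0.7429
= 74.3%

74.3


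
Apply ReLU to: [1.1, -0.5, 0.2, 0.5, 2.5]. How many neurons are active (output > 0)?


ReLU(x) = max(0, x) for each element:
ReLU(1.1) = 1.1
ReLU(-0.5) = 0
ReLU(0.2) = 0.2
ReLU(0.5) = 0.5
ReLU(2.5) = 2.5
Active neurons (>0): 4

4


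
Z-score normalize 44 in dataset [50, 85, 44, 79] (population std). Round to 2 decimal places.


Mean = (50 + 85 + 44 + 79) / 4 = 64.5
Variance = sum((x_i - mean)^2) / n = 315.25
Std = sqrt(315.25) = 17.7553
Z = (x - mean) / std
= (44 - 64.5) / 17.7553
= -20.5 / 17.7553
= -1.15

-1.15


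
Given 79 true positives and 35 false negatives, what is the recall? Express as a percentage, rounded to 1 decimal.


Recall = TP / (TP + FN) * 100
= 79 / (79 + 35)
= 79 / 114
= 0.693
= 69.3%

69.3


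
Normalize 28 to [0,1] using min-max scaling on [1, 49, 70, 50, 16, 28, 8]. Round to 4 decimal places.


Min = 1, Max = 70
Range = 70 - 1 = 69
Scaled = (x - min) / (max - min)
= (28 - 1) / 69
= 27 / 69
= 0.3913

0.3913


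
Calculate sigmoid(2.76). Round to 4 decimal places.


sigmoid(z) = 1 / (1 + exp(-z))
exp(-(2.76)) = exp(-2.76) = 0.0633
1 + 0.0633 = 1.0633
1 / 1.0633 = 0.9405

0.9405


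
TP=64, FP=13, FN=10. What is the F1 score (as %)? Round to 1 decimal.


Precision = TP / (TP + FP) = 64 / 77 = 0.8312
Recall = TP / (TP + FN) = 64 / 74 = 0.8649
F1 = 2 * P * R / (P + R)
= 2 * 0.8312 * 0.8649 / (0.8312 + 0.8649)
= 1.4377 / 1.696
= 0.8477
As percentage: 84.8%

84.8


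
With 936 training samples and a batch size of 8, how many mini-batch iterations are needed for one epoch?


Iterations per epoch = dataset_size / batch_size
= 936 / 8
= 117

117


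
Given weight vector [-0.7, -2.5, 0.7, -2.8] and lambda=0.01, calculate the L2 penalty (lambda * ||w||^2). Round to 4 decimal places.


Squaring each weight:
(-0.7)^2 = 0.49
(-2.5)^2 = 6.25
0.7^2 = 0.49
(-2.8)^2 = 7.84
Sum of squares = 15.07
Penalty = 0.01 * 15.07 = 0.1507

0.1507


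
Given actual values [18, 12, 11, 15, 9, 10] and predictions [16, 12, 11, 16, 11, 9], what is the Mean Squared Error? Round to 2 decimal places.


Differences: [2, 0, 0, -1, -2, 1]
Squared errors: [4, 0, 0, 1, 4, 1]
Sum of squared errors = 10
MSE = 10 / 6 = 1.67

1.67


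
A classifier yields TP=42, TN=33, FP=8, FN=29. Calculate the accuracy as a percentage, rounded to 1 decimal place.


Accuracy = (TP + TN) / (TP + TN + FP + FN) * 100
= (42 + 33) / (42 + 33 + 8 + 29)
= 75 / 112
= 0.6696
= 67.0%

67.0


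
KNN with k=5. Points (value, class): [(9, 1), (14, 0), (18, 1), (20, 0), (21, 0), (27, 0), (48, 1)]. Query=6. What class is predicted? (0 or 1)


Distances from query 6:
Point 9 (class 1): distance = 3
Point 14 (class 0): distance = 8
Point 18 (class 1): distance = 12
Point 20 (class 0): distance = 14
Point 21 (class 0): distance = 15
K=5 nearest neighbors: classes = [1, 0, 1, 0, 0]
Votes for class 1: 2 / 5
Majority vote => class 0

0


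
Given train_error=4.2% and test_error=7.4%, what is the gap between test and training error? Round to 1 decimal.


Generalization gap = test_error - train_error
= 7.4 - 4.2
= 3.2%
A moderate gap.

3.2


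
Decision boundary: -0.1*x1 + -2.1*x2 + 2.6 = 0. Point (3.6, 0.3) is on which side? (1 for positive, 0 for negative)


Compute -0.1 * 3.6 + -2.1 * 0.3 + 2.6
= -0.36 + -0.63 + 2.6
= 1.61
Since 1.61 >= 0, the point is on the positive side.

1


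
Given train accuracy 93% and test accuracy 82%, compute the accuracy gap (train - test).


Gap = train_accuracy - test_accuracy
= 93 - 82
= 11%
This gap suggests the model is overfitting.

11


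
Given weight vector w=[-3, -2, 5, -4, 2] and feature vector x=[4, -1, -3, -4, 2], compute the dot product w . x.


Element-wise products:
-3 * 4 = -12
-2 * -1 = 2
5 * -3 = -15
-4 * -4 = 16
2 * 2 = 4
Sum = -12 + 2 + -15 + 16 + 4
= -5

-5


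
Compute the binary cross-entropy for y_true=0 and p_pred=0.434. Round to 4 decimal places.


For y=0: Loss = -log(1-p)
= -log(1 - 0.434)
= -log(0.566)
= -(-0.5692)
= 0.5692

0.5692


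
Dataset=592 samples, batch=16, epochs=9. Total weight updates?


Iterations per epoch = 592 / 16 = 37
Total updates = iterations_per_epoch * epochs
= 37 * 9
= 333

333


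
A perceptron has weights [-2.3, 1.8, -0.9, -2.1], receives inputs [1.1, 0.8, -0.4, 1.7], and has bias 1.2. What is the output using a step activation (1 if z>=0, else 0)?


z = w . x + b
= -2.3*1.1 + 1.8*0.8 + -0.9*-0.4 + -2.1*1.7 + 1.2
= -2.53 + 1.44 + 0.36 + -3.57 + 1.2
= -4.3 + 1.2
= -3.1
Since z = -3.1 < 0, output = 0

0


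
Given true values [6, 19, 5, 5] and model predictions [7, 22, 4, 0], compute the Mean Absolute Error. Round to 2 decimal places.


Absolute errors: [1, 3, 1, 5]
Sum of absolute errors = 10
MAE = 10 / 4 = 2.50

2.50


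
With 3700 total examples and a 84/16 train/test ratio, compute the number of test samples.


Train samples = 3700 * 84% = 3108
Test samples = 3700 - 3108
= 592

592


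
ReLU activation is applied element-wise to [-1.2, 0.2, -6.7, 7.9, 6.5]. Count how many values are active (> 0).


ReLU(x) = max(0, x) for each element:
ReLU(-1.2) = 0
ReLU(0.2) = 0.2
ReLU(-6.7) = 0
ReLU(7.9) = 7.9
ReLU(6.5) = 6.5
Active neurons (>0): 3

3


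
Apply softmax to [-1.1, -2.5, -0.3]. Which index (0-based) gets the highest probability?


Softmax is a monotonic transformation, so it preserves the argmax.
We need to find the index of the maximum logit.
Index 0: -1.1
Index 1: -2.5
Index 2: -0.3
Maximum logit = -0.3 at index 2

2


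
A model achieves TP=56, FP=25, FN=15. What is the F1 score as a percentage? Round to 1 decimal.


Precision = TP / (TP + FP) = 56 / 81 = 0.6914
Recall = TP / (TP + FN) = 56 / 71 = 0.7887
F1 = 2 * P * R / (P + R)
= 2 * 0.6914 * 0.7887 / (0.6914 + 0.7887)
= 1.0906 / 1.4801
= 0.7368
As percentage: 73.7%

73.7


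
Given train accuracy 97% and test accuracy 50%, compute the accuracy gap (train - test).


Gap = train_accuracy - test_accuracy
= 97 - 50
= 47%
This large gap strongly indicates overfitting.

47


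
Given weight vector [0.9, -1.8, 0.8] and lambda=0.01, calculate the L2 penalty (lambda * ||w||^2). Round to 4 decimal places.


Squaring each weight:
0.9^2 = 0.81
(-1.8)^2 = 3.24
0.8^2 = 0.64
Sum of squares = 4.69
Penalty = 0.01 * 4.69 = 0.0469

0.0469


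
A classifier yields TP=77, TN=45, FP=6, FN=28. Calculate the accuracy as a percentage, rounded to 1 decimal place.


Accuracy = (TP + TN) / (TP + TN + FP + FN) * 100
= (77 + 45) / (77 + 45 + 6 + 28)
= 122 / 156
= 0.7821
= 78.2%

78.2


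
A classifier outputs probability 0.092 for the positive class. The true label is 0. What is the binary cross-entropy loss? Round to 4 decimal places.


For y=0: Loss = -log(1-p)
= -log(1 - 0.092)
= -log(0.908)
= -(-0.0965)
= 0.0965

0.0965


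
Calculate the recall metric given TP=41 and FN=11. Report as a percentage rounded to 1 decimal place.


Recall = TP / (TP + FN) * 100
= 41 / (41 + 11)
= 41 / 52
= 0.7885
= 78.8%

78.8


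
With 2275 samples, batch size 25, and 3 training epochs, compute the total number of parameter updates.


Iterations per epoch = 2275 / 25 = 91
Total updates = iterations_per_epoch * epochs
= 91 * 3
= 273

273


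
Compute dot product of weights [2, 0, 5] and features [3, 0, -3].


Element-wise products:
2 * 3 = 6
0 * 0 = 0
5 * -3 = -15
Sum = 6 + 0 + -15
= -9

-9


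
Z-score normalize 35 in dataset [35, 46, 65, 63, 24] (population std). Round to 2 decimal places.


Mean = (35 + 46 + 65 + 63 + 24) / 5 = 46.6
Variance = sum((x_i - mean)^2) / n = 250.64
Std = sqrt(250.64) = 15.8316
Z = (x - mean) / std
= (35 - 46.6) / 15.8316
= -11.6 / 15.8316
= -0.73

-0.73


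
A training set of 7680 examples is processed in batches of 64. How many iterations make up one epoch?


Iterations per epoch = dataset_size / batch_size
= 7680 / 64
= 120

120


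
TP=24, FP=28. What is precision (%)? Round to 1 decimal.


Precision = TP / (TP + FP) * 100
= 24 / (24 + 28)
= 24 / 52
= 0.4615
= 46.2%

46.2


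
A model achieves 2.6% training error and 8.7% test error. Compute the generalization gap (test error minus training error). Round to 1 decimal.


Generalization gap = test_error - train_error
= 8.7 - 2.6
= 6.1%
A moderate gap.

6.1


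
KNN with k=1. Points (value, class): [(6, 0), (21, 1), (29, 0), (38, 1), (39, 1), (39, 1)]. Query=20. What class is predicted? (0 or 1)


Distances from query 20:
Point 21 (class 1): distance = 1
K=1 nearest neighbors: classes = [1]
Votes for class 1: 1 / 1
Majority vote => class 1

1


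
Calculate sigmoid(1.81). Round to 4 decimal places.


sigmoid(z) = 1 / (1 + exp(-z))
exp(-(1.81)) = exp(-1.81) = 0.1637
1 + 0.1637 = 1.1637
1 / 1.1637 = 0.8594

0.8594


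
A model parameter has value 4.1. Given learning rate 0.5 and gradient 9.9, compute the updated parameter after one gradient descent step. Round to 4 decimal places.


w_new = w_old - lr * gradient
= 4.1 - 0.5 * 9.9
= 4.1 - (4.95)
= -0.8500

-0.8500


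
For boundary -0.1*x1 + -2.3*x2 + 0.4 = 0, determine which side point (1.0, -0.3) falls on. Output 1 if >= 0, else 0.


Compute -0.1 * 1.0 + -2.3 * -0.3 + 0.4
= -0.1 + 0.69 + 0.4
= 0.99
Since 0.99 >= 0, the point is on the positive side.

1


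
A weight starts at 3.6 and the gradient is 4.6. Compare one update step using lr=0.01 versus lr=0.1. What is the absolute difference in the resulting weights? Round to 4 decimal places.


With lr=0.01: w_new = 3.6 - 0.01 * 4.6 = 3.554
With lr=0.1: w_new = 3.6 - 0.1 * 4.6 = 3.14
Absolute difference = |3.554 - 3.14|
= 0.4140

0.4140


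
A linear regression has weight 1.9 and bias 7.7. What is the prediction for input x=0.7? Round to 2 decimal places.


y = 1.9 * 0.7 + (7.7)
= 1.33 + (7.7)
= 9.03

9.03


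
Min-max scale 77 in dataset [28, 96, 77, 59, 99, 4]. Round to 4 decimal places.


Min = 4, Max = 99
Range = 99 - 4 = 95
Scaled = (x - min) / (max - min)
= (77 - 4) / 95
= 73 / 95
= 0.7684

0.7684


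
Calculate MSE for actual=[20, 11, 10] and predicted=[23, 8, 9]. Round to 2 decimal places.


Differences: [-3, 3, 1]
Squared errors: [9, 9, 1]
Sum of squared errors = 19
MSE = 19 / 3 = 6.33

6.33


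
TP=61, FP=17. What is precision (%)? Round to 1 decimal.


Precision = TP / (TP + FP) * 100
= 61 / (61 + 17)
= 61 / 78
= 0.7821
= 78.2%

78.2


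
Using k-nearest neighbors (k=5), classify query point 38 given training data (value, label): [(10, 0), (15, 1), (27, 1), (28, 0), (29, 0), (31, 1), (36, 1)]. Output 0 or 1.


Distances from query 38:
Point 36 (class 1): distance = 2
Point 31 (class 1): distance = 7
Point 29 (class 0): distance = 9
Point 28 (class 0): distance = 10
Point 27 (class 1): distance = 11
K=5 nearest neighbors: classes = [1, 1, 0, 0, 1]
Votes for class 1: 3 / 5
Majority vote => class 1

1


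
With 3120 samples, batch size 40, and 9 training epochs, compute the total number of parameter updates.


Iterations per epoch = 3120 / 40 = 78
Total updates = iterations_per_epoch * epochs
= 78 * 9
= 702

702


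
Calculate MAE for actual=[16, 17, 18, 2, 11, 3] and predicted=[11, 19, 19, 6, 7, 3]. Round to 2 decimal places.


Absolute errors: [5, 2, 1, 4, 4, 0]
Sum of absolute errors = 16
MAE = 16 / 6 = 2.67

2.67


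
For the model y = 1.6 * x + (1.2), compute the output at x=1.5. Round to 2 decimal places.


y = 1.6 * 1.5 + (1.2)
= 2.4 + (1.2)
= 3.60

3.60


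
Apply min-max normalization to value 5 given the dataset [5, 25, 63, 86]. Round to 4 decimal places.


Min = 5, Max = 86
Range = 86 - 5 = 81
Scaled = (x - min) / (max - min)
= (5 - 5) / 81
= 0 / 81
= 0.0000

0.0000


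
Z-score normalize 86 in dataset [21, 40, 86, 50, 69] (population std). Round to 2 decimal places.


Mean = (21 + 40 + 86 + 50 + 69) / 5 = 53.2
Variance = sum((x_i - mean)^2) / n = 509.36
Std = sqrt(509.36) = 22.569
Z = (x - mean) / std
= (86 - 53.2) / 22.569
= 32.8 / 22.569
= 1.45

1.45


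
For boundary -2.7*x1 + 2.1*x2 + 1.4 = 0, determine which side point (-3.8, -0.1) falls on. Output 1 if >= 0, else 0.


Compute -2.7 * -3.8 + 2.1 * -0.1 + 1.4
= 10.26 + -0.21 + 1.4
= 11.45
Since 11.45 >= 0, the point is on the positive side.

1


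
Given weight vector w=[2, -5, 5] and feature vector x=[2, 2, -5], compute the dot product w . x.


Element-wise products:
2 * 2 = 4
-5 * 2 = -10
5 * -5 = -25
Sum = 4 + -10 + -25
= -31

-31


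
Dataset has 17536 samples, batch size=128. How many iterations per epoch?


Iterations per epoch = dataset_size / batch_size
= 17536 / 128
= 137

137


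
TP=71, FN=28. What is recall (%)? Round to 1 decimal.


Recall = TP / (TP + FN) * 100
= 71 / (71 + 28)
= 71 / 99
= 0.7172
= 71.7%

71.7


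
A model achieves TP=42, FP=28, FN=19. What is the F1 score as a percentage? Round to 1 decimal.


Precision = TP / (TP + FP) = 42 / 70 = 0.6
Recall = TP / (TP + FN) = 42 / 61 = 0.6885
F1 = 2 * P * R / (P + R)
= 2 * 0.6 * 0.6885 / (0.6 + 0.6885)
= 0.8262 / 1.2885
= 0.6412
As percentage: 64.1%

64.1


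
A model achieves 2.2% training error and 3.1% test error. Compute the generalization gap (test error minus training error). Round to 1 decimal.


Generalization gap = test_error - train_error
= 3.1 - 2.2
= 0.9%
A small gap suggests good generalization.

0.9


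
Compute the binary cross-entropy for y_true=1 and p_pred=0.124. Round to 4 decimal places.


For y=1: Loss = -log(p)
= -log(0.124)
= -(-2.0875)
= 2.0875

2.0875


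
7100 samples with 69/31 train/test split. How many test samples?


Train samples = 7100 * 69% = 4899
Test samples = 7100 - 4899
= 2201

2201


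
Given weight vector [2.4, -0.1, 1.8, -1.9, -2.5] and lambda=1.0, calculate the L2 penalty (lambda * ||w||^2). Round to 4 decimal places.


Squaring each weight:
2.4^2 = 5.76
(-0.1)^2 = 0.01
1.8^2 = 3.24
(-1.9)^2 = 3.61
(-2.5)^2 = 6.25
Sum of squares = 18.87
Penalty = 1.0 * 18.87 = 18.8700

18.8700


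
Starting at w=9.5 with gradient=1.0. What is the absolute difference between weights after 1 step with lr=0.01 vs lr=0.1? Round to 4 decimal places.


With lr=0.01: w_new = 9.5 - 0.01 * 1.0 = 9.49
With lr=0.1: w_new = 9.5 - 0.1 * 1.0 = 9.4
Absolute difference = |9.49 - 9.4|
= 0.0900

0.0900


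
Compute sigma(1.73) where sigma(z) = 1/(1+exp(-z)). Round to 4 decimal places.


sigmoid(z) = 1 / (1 + exp(-z))
exp(-(1.73)) = exp(-1.73) = 0.1773
1 + 0.1773 = 1.1773
1 / 1.1773 = 0.8494

0.8494


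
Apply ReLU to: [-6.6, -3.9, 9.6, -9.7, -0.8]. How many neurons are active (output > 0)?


ReLU(x) = max(0, x) for each element:
ReLU(-6.6) = 0
ReLU(-3.9) = 0
ReLU(9.6) = 9.6
ReLU(-9.7) = 0
ReLU(-0.8) = 0
Active neurons (>0): 1

1


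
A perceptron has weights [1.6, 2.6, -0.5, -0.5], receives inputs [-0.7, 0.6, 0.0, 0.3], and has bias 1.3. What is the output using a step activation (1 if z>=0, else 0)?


z = w . x + b
= 1.6*-0.7 + 2.6*0.6 + -0.5*0.0 + -0.5*0.3 + 1.3
= -1.12 + 1.56 + -0.0 + -0.15 + 1.3
= 0.29 + 1.3
= 1.59
Since z = 1.59 >= 0, output = 1

1


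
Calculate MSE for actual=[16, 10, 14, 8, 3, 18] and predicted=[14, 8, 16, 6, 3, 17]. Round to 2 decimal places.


Differences: [2, 2, -2, 2, 0, 1]
Squared errors: [4, 4, 4, 4, 0, 1]
Sum of squared errors = 17
MSE = 17 / 6 = 2.83

2.83


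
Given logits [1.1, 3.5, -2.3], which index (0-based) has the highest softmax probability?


Softmax is a monotonic transformation, so it preserves the argmax.
We need to find the index of the maximum logit.
Index 0: 1.1
Index 1: 3.5
Index 2: -2.3
Maximum logit = 3.5 at index 1

1


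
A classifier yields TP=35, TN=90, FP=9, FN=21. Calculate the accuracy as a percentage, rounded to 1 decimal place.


Accuracy = (TP + TN) / (TP + TN + FP + FN) * 100
= (35 + 90) / (35 + 90 + 9 + 21)
= 125 / 155
= 0.8065
= 80.6%

80.6


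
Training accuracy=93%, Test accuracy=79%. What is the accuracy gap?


Gap = train_accuracy - test_accuracy
= 93 - 79
= 14%
This gap suggests the model is overfitting.

14


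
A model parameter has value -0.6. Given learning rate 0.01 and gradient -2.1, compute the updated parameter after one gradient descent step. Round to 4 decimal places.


w_new = w_old - lr * gradient
= -0.6 - 0.01 * -2.1
= -0.6 - (-0.021)
= -0.5790

-0.5790


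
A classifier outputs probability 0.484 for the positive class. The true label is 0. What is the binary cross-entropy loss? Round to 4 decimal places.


For y=0: Loss = -log(1-p)
= -log(1 - 0.484)
= -log(0.516)
= -(-0.6616)
= 0.6616

0.6616


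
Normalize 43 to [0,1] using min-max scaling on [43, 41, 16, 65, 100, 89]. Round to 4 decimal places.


Min = 16, Max = 100
Range = 100 - 16 = 84
Scaled = (x - min) / (max - min)
= (43 - 16) / 84
= 27 / 84
= 0.3214

0.3214


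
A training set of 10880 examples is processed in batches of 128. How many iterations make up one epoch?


Iterations per epoch = dataset_size / batch_size
= 10880 / 128
= 85

85


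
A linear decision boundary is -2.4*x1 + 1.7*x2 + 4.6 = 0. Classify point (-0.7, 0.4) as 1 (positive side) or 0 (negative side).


Compute -2.4 * -0.7 + 1.7 * 0.4 + 4.6
= 1.68 + 0.68 + 4.6
= 6.96
Since 6.96 >= 0, the point is on the positive side.

1


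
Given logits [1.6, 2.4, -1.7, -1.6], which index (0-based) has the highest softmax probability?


Softmax is a monotonic transformation, so it preserves the argmax.
We need to find the index of the maximum logit.
Index 0: 1.6
Index 1: 2.4
Index 2: -1.7
Index 3: -1.6
Maximum logit = 2.4 at index 1

1


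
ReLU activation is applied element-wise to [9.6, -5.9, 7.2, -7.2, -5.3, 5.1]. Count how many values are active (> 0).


ReLU(x) = max(0, x) for each element:
ReLU(9.6) = 9.6
ReLU(-5.9) = 0
ReLU(7.2) = 7.2
ReLU(-7.2) = 0
ReLU(-5.3) = 0
ReLU(5.1) = 5.1
Active neurons (>0): 3

3


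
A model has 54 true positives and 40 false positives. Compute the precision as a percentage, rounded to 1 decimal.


Precision = TP / (TP + FP) * 100
= 54 / (54 + 40)
= 54 / 94
= 0.5745
= 57.4%

57.4


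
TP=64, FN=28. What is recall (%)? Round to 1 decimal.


Recall = TP / (TP + FN) * 100
= 64 / (64 + 28)
= 64 / 92
= 0.6957
= 69.6%

69.6


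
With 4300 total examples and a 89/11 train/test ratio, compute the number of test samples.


Train samples = 4300 * 89% = 3827
Test samples = 4300 - 3827
= 473

473


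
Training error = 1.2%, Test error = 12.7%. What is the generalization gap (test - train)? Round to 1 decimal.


Generalization gap = test_error - train_error
= 12.7 - 1.2
= 11.5%
A large gap suggests overfitting.

11.5


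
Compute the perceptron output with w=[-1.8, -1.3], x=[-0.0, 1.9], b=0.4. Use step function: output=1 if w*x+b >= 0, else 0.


z = w . x + b
= -1.8*-0.0 + -1.3*1.9 + 0.4
= 0.0 + -2.47 + 0.4
= -2.47 + 0.4
= -2.07
Since z = -2.07 < 0, output = 0

0


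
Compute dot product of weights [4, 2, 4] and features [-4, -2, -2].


Element-wise products:
4 * -4 = -16
2 * -2 = -4
4 * -2 = -8
Sum = -16 + -4 + -8
= -28

-28


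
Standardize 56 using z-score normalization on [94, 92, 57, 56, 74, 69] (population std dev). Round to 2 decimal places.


Mean = (94 + 92 + 57 + 56 + 74 + 69) / 6 = 73.6667
Variance = sum((x_i - mean)^2) / n = 226.8889
Std = sqrt(226.8889) = 15.0628
Z = (x - mean) / std
= (56 - 73.6667) / 15.0628
= -17.6667 / 15.0628
= -1.17

-1.17


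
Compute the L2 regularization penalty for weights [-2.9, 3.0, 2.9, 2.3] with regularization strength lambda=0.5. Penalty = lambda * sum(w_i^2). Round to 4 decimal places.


Squaring each weight:
(-2.9)^2 = 8.41
3.0^2 = 9.0
2.9^2 = 8.41
2.3^2 = 5.29
Sum of squares = 31.11
Penalty = 0.5 * 31.11 = 15.5550

15.5550


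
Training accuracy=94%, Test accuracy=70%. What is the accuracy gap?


Gap = train_accuracy - test_accuracy
= 94 - 70
= 24%
This large gap strongly indicates overfitting.

24


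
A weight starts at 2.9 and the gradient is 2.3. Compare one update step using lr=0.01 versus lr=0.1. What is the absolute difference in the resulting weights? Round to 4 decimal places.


With lr=0.01: w_new = 2.9 - 0.01 * 2.3 = 2.877
With lr=0.1: w_new = 2.9 - 0.1 * 2.3 = 2.67
Absolute difference = |2.877 - 2.67|
= 0.2070

0.2070


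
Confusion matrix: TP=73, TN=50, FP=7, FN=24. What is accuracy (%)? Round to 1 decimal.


Accuracy = (TP + TN) / (TP + TN + FP + FN) * 100
= (73 + 50) / (73 + 50 + 7 + 24)
= 123 / 154
= 0.7987
= 79.9%

79.9


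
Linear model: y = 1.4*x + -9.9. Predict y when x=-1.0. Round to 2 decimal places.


y = 1.4 * -1.0 + (-9.9)
= -1.4 + (-9.9)
= -11.30

-11.30


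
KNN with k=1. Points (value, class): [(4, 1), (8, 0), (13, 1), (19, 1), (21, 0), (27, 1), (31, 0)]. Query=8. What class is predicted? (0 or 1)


Distances from query 8:
Point 8 (class 0): distance = 0
K=1 nearest neighbors: classes = [0]
Votes for class 1: 0 / 1
Majority vote => class 0

0


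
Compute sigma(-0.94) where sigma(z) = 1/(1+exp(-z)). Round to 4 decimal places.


sigmoid(z) = 1 / (1 + exp(-z))
exp(-(-0.94)) = exp(0.94) = 2.56
1 + 2.56 = 3.56
1 / 3.56 = 0.2809

0.2809


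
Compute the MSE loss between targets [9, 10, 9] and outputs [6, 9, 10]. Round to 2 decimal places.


Differences: [3, 1, -1]
Squared errors: [9, 1, 1]
Sum of squared errors = 11
MSE = 11 / 3 = 3.67

3.67


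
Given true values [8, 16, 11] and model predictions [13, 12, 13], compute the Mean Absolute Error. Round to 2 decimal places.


Absolute errors: [5, 4, 2]
Sum of absolute errors = 11
MAE = 11 / 3 = 3.67

3.67


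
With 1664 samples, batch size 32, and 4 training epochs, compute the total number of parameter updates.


Iterations per epoch = 1664 / 32 = 52
Total updates = iterations_per_epoch * epochs
= 52 * 4
= 208

208


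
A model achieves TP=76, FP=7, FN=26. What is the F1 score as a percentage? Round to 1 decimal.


Precision = TP / (TP + FP) = 76 / 83 = 0.9157
Recall = TP / (TP + FN) = 76 / 102 = 0.7451
F1 = 2 * P * R / (P + R)
= 2 * 0.9157 * 0.7451 / (0.9157 + 0.7451)
= 1.3645 / 1.6608
= 0.8216
As percentage: 82.2%

82.2


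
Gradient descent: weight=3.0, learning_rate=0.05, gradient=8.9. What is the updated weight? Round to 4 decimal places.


w_new = w_old - lr * gradient
= 3.0 - 0.05 * 8.9
= 3.0 - (0.445)
= 2.5550

2.5550


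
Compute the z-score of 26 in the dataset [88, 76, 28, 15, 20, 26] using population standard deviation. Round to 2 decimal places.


Mean = (88 + 76 + 28 + 15 + 20 + 26) / 6 = 42.1667
Variance = sum((x_i - mean)^2) / n = 822.8056
Std = sqrt(822.8056) = 28.6846
Z = (x - mean) / std
= (26 - 42.1667) / 28.6846
= -16.1667 / 28.6846
= -0.56

-0.56


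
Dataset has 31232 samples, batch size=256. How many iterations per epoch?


Iterations per epoch = dataset_size / batch_size
= 31232 / 256
= 122

122


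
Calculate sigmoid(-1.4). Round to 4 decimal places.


sigmoid(z) = 1 / (1 + exp(-z))
exp(-(-1.4)) = exp(1.4) = 4.0552
1 + 4.0552 = 5.0552
1 / 5.0552 = 0.1978

0.1978


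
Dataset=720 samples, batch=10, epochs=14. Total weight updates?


Iterations per epoch = 720 / 10 = 72
Total updates = iterations_per_epoch * epochs
= 72 * 14
= 1008

1008


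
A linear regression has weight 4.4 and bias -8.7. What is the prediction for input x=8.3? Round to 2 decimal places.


y = 4.4 * 8.3 + (-8.7)
= 36.52 + (-8.7)
= 27.82

27.82


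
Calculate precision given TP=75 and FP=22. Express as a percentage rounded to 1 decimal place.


Precision = TP / (TP + FP) * 100
= 75 / (75 + 22)
= 75 / 97
= 0.7732
= 77.3%

77.3


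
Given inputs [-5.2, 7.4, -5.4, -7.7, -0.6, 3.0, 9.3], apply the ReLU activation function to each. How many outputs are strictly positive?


ReLU(x) = max(0, x) for each element:
ReLU(-5.2) = 0
ReLU(7.4) = 7.4
ReLU(-5.4) = 0
ReLU(-7.7) = 0
ReLU(-0.6) = 0
ReLU(3.0) = 3.0
ReLU(9.3) = 9.3
Active neurons (>0): 3

3


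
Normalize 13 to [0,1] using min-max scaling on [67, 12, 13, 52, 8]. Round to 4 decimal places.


Min = 8, Max = 67
Range = 67 - 8 = 59
Scaled = (x - min) / (max - min)
= (13 - 8) / 59
= 5 / 59
= 0.0847

0.0847


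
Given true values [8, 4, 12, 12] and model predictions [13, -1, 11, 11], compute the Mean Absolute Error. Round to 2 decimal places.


Absolute errors: [5, 5, 1, 1]
Sum of absolute errors = 12
MAE = 12 / 4 = 3.00

3.00


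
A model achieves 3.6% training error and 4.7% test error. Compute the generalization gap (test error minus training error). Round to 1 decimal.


Generalization gap = test_error - train_error
= 4.7 - 3.6
= 1.1%
A small gap suggests good generalization.

1.1


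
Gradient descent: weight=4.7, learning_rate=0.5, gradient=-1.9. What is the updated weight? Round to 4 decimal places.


w_new = w_old - lr * gradient
= 4.7 - 0.5 * -1.9
= 4.7 - (-0.95)
= 5.6500

5.6500


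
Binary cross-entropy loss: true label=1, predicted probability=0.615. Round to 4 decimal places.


For y=1: Loss = -log(p)
= -log(0.615)
= -(-0.4861)
= 0.4861

0.4861


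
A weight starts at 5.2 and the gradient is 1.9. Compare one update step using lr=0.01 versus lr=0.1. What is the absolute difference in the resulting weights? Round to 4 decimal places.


With lr=0.01: w_new = 5.2 - 0.01 * 1.9 = 5.181
With lr=0.1: w_new = 5.2 - 0.1 * 1.9 = 5.01
Absolute difference = |5.181 - 5.01|
= 0.1710

0.1710


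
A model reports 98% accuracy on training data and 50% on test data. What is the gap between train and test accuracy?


Gap = train_accuracy - test_accuracy
= 98 - 50
= 48%
This large gap strongly indicates overfitting.

48


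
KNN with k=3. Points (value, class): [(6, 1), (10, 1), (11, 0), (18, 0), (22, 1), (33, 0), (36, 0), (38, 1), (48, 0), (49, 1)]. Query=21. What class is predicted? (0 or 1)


Distances from query 21:
Point 22 (class 1): distance = 1
Point 18 (class 0): distance = 3
Point 11 (class 0): distance = 10
K=3 nearest neighbors: classes = [1, 0, 0]
Votes for class 1: 1 / 3
Majority vote => class 0

0


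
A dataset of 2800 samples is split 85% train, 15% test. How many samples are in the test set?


Train samples = 2800 * 85% = 2380
Test samples = 2800 - 2380
= 420

420


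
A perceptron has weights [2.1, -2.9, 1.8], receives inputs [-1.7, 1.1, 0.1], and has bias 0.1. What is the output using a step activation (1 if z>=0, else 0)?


z = w . x + b
= 2.1*-1.7 + -2.9*1.1 + 1.8*0.1 + 0.1
= -3.57 + -3.19 + 0.18 + 0.1
= -6.58 + 0.1
= -6.48
Since z = -6.48 < 0, output = 0

0


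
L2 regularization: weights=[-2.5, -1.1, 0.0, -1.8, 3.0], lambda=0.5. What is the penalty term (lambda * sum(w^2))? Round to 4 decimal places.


Squaring each weight:
(-2.5)^2 = 6.25
(-1.1)^2 = 1.21
0.0^2 = 0.0
(-1.8)^2 = 3.24
3.0^2 = 9.0
Sum of squares = 19.7
Penalty = 0.5 * 19.7 = 9.8500

9.8500


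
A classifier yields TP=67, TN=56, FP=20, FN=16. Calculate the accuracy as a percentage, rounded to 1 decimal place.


Accuracy = (TP + TN) / (TP + TN + FP + FN) * 100
= (67 + 56) / (67 + 56 + 20 + 16)
= 123 / 159
= 0.7736
= 77.4%

77.4


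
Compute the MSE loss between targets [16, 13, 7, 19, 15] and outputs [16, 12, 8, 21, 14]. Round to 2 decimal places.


Differences: [0, 1, -1, -2, 1]
Squared errors: [0, 1, 1, 4, 1]
Sum of squared errors = 7
MSE = 7 / 5 = 1.40

1.40


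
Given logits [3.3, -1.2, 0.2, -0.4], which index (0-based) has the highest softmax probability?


Softmax is a monotonic transformation, so it preserves the argmax.
We need to find the index of the maximum logit.
Index 0: 3.3
Index 1: -1.2
Index 2: 0.2
Index 3: -0.4
Maximum logit = 3.3 at index 0

0


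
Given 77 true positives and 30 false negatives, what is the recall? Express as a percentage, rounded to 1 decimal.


Recall = TP / (TP + FN) * 100
= 77 / (77 + 30)
= 77 / 107
= 0.7196
= 72.0%

72.0


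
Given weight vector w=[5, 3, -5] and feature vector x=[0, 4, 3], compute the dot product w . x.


Element-wise products:
5 * 0 = 0
3 * 4 = 12
-5 * 3 = -15
Sum = 0 + 12 + -15
= -3

-3


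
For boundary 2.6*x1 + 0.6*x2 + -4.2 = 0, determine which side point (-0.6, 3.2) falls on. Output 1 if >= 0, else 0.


Compute 2.6 * -0.6 + 0.6 * 3.2 + -4.2
= -1.56 + 1.92 + -4.2
= -3.84
Since -3.84 < 0, the point is on the negative side.

0


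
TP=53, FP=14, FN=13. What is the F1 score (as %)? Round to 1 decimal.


Precision = TP / (TP + FP) = 53 / 67 = 0.791
Recall = TP / (TP + FN) = 53 / 66 = 0.803
F1 = 2 * P * R / (P + R)
= 2 * 0.791 * 0.803 / (0.791 + 0.803)
= 1.2705 / 1.5941
= 0.797
As percentage: 79.7%

79.7


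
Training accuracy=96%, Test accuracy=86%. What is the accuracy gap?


Gap = train_accuracy - test_accuracy
= 96 - 86
= 10%
This moderate gap may indicate mild overfitting.

10


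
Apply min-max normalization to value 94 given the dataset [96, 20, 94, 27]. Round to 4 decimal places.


Min = 20, Max = 96
Range = 96 - 20 = 76
Scaled = (x - min) / (max - min)
= (94 - 20) / 76
= 74 / 76
= 0.9737

0.9737


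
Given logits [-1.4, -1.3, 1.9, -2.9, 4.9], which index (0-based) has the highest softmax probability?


Softmax is a monotonic transformation, so it preserves the argmax.
We need to find the index of the maximum logit.
Index 0: -1.4
Index 1: -1.3
Index 2: 1.9
Index 3: -2.9
Index 4: 4.9
Maximum logit = 4.9 at index 4

4


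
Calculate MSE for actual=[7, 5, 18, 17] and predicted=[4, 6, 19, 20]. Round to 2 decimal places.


Differences: [3, -1, -1, -3]
Squared errors: [9, 1, 1, 9]
Sum of squared errors = 20
MSE = 20 / 4 = 5.00

5.00


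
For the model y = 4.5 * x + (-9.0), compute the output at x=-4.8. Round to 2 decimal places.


y = 4.5 * -4.8 + (-9.0)
= -21.6 + (-9.0)
= -30.60

-30.60


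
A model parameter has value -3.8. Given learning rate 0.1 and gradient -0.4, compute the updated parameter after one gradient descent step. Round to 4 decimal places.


w_new = w_old - lr * gradient
= -3.8 - 0.1 * -0.4
= -3.8 - (-0.04)
= -3.7600

-3.7600


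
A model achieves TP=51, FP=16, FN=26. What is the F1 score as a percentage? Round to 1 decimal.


Precision = TP / (TP + FP) = 51 / 67 = 0.7612
Recall = TP / (TP + FN) = 51 / 77 = 0.6623
F1 = 2 * P * R / (P + R)
= 2 * 0.7612 * 0.6623 / (0.7612 + 0.6623)
= 1.0083 / 1.4235
= 0.7083
As percentage: 70.8%

70.8


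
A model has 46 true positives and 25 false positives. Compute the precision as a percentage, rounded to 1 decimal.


Precision = TP / (TP + FP) * 100
= 46 / (46 + 25)
= 46 / 71
= 0.6479
= 64.8%

64.8


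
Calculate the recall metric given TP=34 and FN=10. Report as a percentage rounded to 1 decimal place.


Recall = TP / (TP + FN) * 100
= 34 / (34 + 10)
= 34 / 44
= 0.7727
= 77.3%

77.3


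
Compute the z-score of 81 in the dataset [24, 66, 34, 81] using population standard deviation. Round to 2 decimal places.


Mean = (24 + 66 + 34 + 81) / 4 = 51.25
Variance = sum((x_i - mean)^2) / n = 535.6875
Std = sqrt(535.6875) = 23.1449
Z = (x - mean) / std
= (81 - 51.25) / 23.1449
= 29.75 / 23.1449
= 1.29

1.29


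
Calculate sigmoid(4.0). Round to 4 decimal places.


sigmoid(z) = 1 / (1 + exp(-z))
exp(-(4.0)) = exp(-4.0) = 0.0183
1 + 0.0183 = 1.0183
1 / 1.0183 = 0.9820

0.9820


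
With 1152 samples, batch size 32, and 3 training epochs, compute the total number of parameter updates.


Iterations per epoch = 1152 / 32 = 36
Total updates = iterations_per_epoch * epochs
= 36 * 3
= 108

108


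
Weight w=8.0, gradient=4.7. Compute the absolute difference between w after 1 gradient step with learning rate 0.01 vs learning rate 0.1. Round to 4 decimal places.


With lr=0.01: w_new = 8.0 - 0.01 * 4.7 = 7.953
With lr=0.1: w_new = 8.0 - 0.1 * 4.7 = 7.53
Absolute difference = |7.953 - 7.53|
= 0.4230

0.4230


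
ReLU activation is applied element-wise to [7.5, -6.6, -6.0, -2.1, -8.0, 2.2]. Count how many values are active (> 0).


ReLU(x) = max(0, x) for each element:
ReLU(7.5) = 7.5
ReLU(-6.6) = 0
ReLU(-6.0) = 0
ReLU(-2.1) = 0
ReLU(-8.0) = 0
ReLU(2.2) = 2.2
Active neurons (>0): 2

2


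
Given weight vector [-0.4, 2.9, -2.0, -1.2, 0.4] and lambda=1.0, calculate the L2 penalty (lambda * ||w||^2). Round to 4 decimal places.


Squaring each weight:
(-0.4)^2 = 0.16
2.9^2 = 8.41
(-2.0)^2 = 4.0
(-1.2)^2 = 1.44
0.4^2 = 0.16
Sum of squares = 14.17
Penalty = 1.0 * 14.17 = 14.1700

14.1700


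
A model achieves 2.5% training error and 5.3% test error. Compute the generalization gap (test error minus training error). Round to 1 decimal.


Generalization gap = test_error - train_error
= 5.3 - 2.5
= 2.8%
A moderate gap.

2.8


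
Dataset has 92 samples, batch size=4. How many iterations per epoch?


Iterations per epoch = dataset_size / batch_size
= 92 / 4
= 23

23


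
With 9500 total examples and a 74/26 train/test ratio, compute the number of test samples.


Train samples = 9500 * 74% = 7030
Test samples = 9500 - 7030
= 2470

2470


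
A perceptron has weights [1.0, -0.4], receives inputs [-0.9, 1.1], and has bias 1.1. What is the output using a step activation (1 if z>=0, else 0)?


z = w . x + b
= 1.0*-0.9 + -0.4*1.1 + 1.1
= -0.9 + -0.44 + 1.1
= -1.34 + 1.1
= -0.24
Since z = -0.24 < 0, output = 0

0


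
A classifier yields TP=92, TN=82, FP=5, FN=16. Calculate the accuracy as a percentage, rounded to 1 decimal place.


Accuracy = (TP + TN) / (TP + TN + FP + FN) * 100
= (92 + 82) / (92 + 82 + 5 + 16)
= 174 / 195
= 0.8923
= 89.2%

89.2


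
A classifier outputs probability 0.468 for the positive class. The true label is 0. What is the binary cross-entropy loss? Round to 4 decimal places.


For y=0: Loss = -log(1-p)
= -log(1 - 0.468)
= -log(0.532)
= -(-0.6311)
= 0.6311

0.6311


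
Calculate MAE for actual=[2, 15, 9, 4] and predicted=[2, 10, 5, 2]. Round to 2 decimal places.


Absolute errors: [0, 5, 4, 2]
Sum of absolute errors = 11
MAE = 11 / 4 = 2.75

2.75


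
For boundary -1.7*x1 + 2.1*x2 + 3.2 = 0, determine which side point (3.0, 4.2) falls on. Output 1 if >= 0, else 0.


Compute -1.7 * 3.0 + 2.1 * 4.2 + 3.2
= -5.1 + 8.82 + 3.2
= 6.92
Since 6.92 >= 0, the point is on the positive side.

1


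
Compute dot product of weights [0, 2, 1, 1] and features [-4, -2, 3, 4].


Element-wise products:
0 * -4 = 0
2 * -2 = -4
1 * 3 = 3
1 * 4 = 4
Sum = 0 + -4 + 3 + 4
= 3

3


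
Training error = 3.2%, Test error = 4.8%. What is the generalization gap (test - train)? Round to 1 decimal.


Generalization gap = test_error - train_error
= 4.8 - 3.2
= 1.6%
A small gap suggests good generalization.

1.6


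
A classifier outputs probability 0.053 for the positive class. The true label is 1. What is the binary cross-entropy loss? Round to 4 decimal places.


For y=1: Loss = -log(p)
= -log(0.053)
= -(-2.9375)
= 2.9375

2.9375


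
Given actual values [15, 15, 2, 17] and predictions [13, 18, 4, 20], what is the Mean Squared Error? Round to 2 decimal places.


Differences: [2, -3, -2, -3]
Squared errors: [4, 9, 4, 9]
Sum of squared errors = 26
MSE = 26 / 4 = 6.50

6.50


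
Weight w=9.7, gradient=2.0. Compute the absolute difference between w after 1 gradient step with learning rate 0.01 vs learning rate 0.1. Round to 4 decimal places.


With lr=0.01: w_new = 9.7 - 0.01 * 2.0 = 9.68
With lr=0.1: w_new = 9.7 - 0.1 * 2.0 = 9.5
Absolute difference = |9.68 - 9.5|
= 0.1800

0.1800


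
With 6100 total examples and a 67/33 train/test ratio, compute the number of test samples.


Train samples = 6100 * 67% = 4087
Test samples = 6100 - 4087
= 2013

2013


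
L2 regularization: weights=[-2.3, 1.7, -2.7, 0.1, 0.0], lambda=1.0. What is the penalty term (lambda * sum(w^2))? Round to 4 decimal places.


Squaring each weight:
(-2.3)^2 = 5.29
1.7^2 = 2.89
(-2.7)^2 = 7.29
0.1^2 = 0.01
0.0^2 = 0.0
Sum of squares = 15.48
Penalty = 1.0 * 15.48 = 15.4800

15.4800


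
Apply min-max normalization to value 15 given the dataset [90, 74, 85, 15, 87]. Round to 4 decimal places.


Min = 15, Max = 90
Range = 90 - 15 = 75
Scaled = (x - min) / (max - min)
= (15 - 15) / 75
= 0 / 75
= 0.0000

0.0000


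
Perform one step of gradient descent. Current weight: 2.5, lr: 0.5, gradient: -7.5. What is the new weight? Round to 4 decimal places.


w_new = w_old - lr * gradient
= 2.5 - 0.5 * -7.5
= 2.5 - (-3.75)
= 6.2500

6.2500


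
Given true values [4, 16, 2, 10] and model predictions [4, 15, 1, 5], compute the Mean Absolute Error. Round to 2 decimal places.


Absolute errors: [0, 1, 1, 5]
Sum of absolute errors = 7
MAE = 7 / 4 = 1.75

1.75


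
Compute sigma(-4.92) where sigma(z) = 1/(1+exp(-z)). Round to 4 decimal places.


sigmoid(z) = 1 / (1 + exp(-z))
exp(-(-4.92)) = exp(4.92) = 137.0026
1 + 137.0026 = 138.0026
1 / 138.0026 = 0.0072

0.0072


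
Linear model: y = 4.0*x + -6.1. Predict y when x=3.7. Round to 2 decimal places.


y = 4.0 * 3.7 + (-6.1)
= 14.8 + (-6.1)
= 8.70

8.70


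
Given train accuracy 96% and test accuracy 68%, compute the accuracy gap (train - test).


Gap = train_accuracy - test_accuracy
= 96 - 68
= 28%
This large gap strongly indicates overfitting.

28


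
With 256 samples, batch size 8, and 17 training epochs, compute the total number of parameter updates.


Iterations per epoch = 256 / 8 = 32
Total updates = iterations_per_epoch * epochs
= 32 * 17
= 544

544


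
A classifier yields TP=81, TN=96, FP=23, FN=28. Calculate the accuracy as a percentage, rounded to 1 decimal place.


Accuracy = (TP + TN) / (TP + TN + FP + FN) * 100
= (81 + 96) / (81 + 96 + 23 + 28)
= 177 / 228
= 0.7763
= 77.6%

77.6


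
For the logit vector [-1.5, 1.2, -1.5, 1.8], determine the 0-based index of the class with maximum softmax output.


Softmax is a monotonic transformation, so it preserves the argmax.
We need to find the index of the maximum logit.
Index 0: -1.5
Index 1: 1.2
Index 2: -1.5
Index 3: 1.8
Maximum logit = 1.8 at index 3

3
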